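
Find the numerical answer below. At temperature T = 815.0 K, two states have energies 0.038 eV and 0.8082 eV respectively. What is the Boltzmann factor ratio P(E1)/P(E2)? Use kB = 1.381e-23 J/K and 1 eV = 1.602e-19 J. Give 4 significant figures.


Step 1: Compute energy difference dE = E1 - E2 = 0.038 - 0.8082 = -0.7702 eV
Step 2: Convert to Joules: dE_J = -0.7702 * 1.602e-19 = -1.234e-19 J
Step 3: Compute exponent = -dE_J / (kB * T) = -(-1.234e-19) / (1.381e-23 * 815.0) = 10.96
Step 4: P(E1)/P(E2) = exp(10.96) = 5.768e+04

5.768e+04


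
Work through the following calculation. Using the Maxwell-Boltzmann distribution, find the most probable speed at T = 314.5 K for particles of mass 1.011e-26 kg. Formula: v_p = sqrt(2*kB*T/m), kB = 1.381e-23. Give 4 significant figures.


Step 1: Numerator = 2*kB*T = 2*1.381e-23*314.5 = 8.686e-21
Step 2: Ratio = 8.686e-21 / 1.011e-26 = 8.592e+05
Step 3: v_p = sqrt(8.592e+05) = 926.9 m/s

926.9


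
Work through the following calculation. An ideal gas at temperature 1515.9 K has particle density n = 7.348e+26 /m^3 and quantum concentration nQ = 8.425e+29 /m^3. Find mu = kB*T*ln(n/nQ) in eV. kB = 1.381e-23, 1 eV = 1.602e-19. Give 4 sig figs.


Step 1: n/nQ = 7.348e+26/8.425e+29 = 0.0008722
Step 2: ln(n/nQ) = -7.045
Step 3: mu = kB*T*ln(n/nQ) = 2.093e-20*-7.045 = -1.475e-19 J
Step 4: Convert to eV: -1.475e-19/1.602e-19 = -0.9206 eV

-0.9206


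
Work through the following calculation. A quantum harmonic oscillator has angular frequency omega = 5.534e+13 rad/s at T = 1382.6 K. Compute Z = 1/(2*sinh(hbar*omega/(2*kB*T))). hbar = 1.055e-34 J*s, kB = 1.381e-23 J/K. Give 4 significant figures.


Step 1: Compute x = hbar*omega/(kB*T) = 1.055e-34*5.534e+13/(1.381e-23*1382.6) = 0.3058
Step 2: x/2 = 0.1529
Step 3: sinh(x/2) = 0.1535
Step 4: Z = 1/(2*0.1535) = 3.258

3.258


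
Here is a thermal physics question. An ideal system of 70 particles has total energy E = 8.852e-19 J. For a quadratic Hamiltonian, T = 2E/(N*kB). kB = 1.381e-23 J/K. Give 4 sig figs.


Step 1: Numerator = 2*E = 2*8.852e-19 = 1.77e-18 J
Step 2: Denominator = N*kB = 70*1.381e-23 = 9.667e-22
Step 3: T = 1.77e-18 / 9.667e-22 = 1831 K

1831


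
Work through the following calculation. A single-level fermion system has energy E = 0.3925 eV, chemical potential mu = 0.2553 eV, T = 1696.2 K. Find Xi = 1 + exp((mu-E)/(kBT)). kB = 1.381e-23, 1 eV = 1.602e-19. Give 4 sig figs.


Step 1: (mu - E) = 0.2553 - 0.3925 = -0.1372 eV
Step 2: x = (mu-E)*eV/(kB*T) = -0.1372*1.602e-19/(1.381e-23*1696.2) = -0.9383
Step 3: exp(x) = 0.3913
Step 4: Xi = 1 + 0.3913 = 1.391

1.391


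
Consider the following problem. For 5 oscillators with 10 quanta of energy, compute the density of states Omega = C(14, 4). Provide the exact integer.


Step 1: Use binomial coefficient C(14, 4)
Step 2: Numerator = 14! / 10!
Step 3: Denominator = 4!
Step 4: Omega = 1001

1001


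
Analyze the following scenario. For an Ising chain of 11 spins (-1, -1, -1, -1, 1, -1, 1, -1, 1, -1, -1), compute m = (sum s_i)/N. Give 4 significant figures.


Step 1: Count up spins (+1): 3, down spins (-1): 8
Step 2: Total magnetization M = 3 - 8 = -5
Step 3: m = M/N = -5/11 = -0.4545

-0.4545


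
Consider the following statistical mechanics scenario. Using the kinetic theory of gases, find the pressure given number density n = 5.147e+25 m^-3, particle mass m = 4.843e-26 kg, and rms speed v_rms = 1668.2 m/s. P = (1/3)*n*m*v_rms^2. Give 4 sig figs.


Step 1: v_rms^2 = 1668.2^2 = 2.783e+06
Step 2: n*m = 5.147e+25*4.843e-26 = 2.493
Step 3: P = (1/3)*2.493*2.783e+06 = 2.312e+06 Pa

2.312e+06


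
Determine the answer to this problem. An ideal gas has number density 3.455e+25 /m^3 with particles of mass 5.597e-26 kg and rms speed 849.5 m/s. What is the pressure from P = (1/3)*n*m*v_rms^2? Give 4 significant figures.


Step 1: v_rms^2 = 849.5^2 = 7.217e+05
Step 2: n*m = 3.455e+25*5.597e-26 = 1.934
Step 3: P = (1/3)*1.934*7.217e+05 = 4.652e+05 Pa

4.652e+05


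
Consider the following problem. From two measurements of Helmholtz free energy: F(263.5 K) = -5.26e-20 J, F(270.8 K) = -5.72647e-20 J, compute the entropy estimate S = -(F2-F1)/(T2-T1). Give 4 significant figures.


Step 1: dF = F2 - F1 = -5.72647e-20 - (-5.26e-20) = -4.6647e-21 J
Step 2: dT = T2 - T1 = 270.8 - 263.5 = 7.3 K
Step 3: S = -dF/dT = -(-4.6647e-21)/7.3 = 6.39e-22 J/K

6.39e-22


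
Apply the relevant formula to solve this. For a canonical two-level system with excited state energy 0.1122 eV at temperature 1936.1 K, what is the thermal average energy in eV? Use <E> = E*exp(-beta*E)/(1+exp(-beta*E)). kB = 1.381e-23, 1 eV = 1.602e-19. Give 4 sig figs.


Step 1: beta*E = 0.1122*1.602e-19/(1.381e-23*1936.1) = 0.6723
Step 2: exp(-beta*E) = 0.5106
Step 3: <E> = 0.1122*0.5106/(1+0.5106) = 0.03792 eV

0.03792


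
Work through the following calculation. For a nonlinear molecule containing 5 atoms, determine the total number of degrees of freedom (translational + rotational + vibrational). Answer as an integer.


Step 1: Translational DOF = 3
Step 2: Rotational DOF (nonlinear) = 3
Step 3: Vibrational DOF = 3*5 - 6 = 9
Step 4: Total = 3 + 3 + 9 = 15

15


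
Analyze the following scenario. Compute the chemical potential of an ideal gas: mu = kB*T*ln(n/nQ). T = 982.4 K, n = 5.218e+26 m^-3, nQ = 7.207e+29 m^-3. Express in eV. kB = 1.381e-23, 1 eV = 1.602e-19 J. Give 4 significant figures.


Step 1: n/nQ = 5.218e+26/7.207e+29 = 0.000724
Step 2: ln(n/nQ) = -7.231
Step 3: mu = kB*T*ln(n/nQ) = 1.357e-20*-7.231 = -9.81e-20 J
Step 4: Convert to eV: -9.81e-20/1.602e-19 = -0.6123 eV

-0.6123


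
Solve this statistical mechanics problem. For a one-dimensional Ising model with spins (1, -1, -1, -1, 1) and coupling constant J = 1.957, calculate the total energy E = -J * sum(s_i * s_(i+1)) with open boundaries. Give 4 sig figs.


Step 1: Nearest-neighbor products: -1, 1, 1, -1
Step 2: Sum of products = 0
Step 3: E = -1.957 * 0 = 0

0


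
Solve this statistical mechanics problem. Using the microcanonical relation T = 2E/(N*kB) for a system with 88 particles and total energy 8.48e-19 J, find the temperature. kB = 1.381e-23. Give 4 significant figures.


Step 1: Numerator = 2*E = 2*8.48e-19 = 1.696e-18 J
Step 2: Denominator = N*kB = 88*1.381e-23 = 1.215e-21
Step 3: T = 1.696e-18 / 1.215e-21 = 1396 K

1396


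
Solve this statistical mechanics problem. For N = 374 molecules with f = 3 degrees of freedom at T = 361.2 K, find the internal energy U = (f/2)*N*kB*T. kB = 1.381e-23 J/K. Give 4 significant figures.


Step 1: f/2 = 3/2 = 1.5
Step 2: N*kB*T = 374*1.381e-23*361.2 = 1.866e-18
Step 3: U = 1.5 * 1.866e-18 = 2.798e-18 J

2.798e-18


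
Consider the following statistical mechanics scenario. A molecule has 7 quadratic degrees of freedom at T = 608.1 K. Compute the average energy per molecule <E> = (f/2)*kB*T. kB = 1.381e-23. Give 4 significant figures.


Step 1: f/2 = 7/2 = 3.5
Step 2: kB*T = 1.381e-23 * 608.1 = 8.398e-21
Step 3: <E> = 3.5 * 8.398e-21 = 2.939e-20 J

2.939e-20


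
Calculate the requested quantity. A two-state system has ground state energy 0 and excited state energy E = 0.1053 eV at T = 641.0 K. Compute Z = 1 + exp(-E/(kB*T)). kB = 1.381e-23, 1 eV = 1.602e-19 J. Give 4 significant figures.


Step 1: Compute beta*E = E*eV/(kB*T) = 0.1053*1.602e-19/(1.381e-23*641.0) = 1.906
Step 2: exp(-beta*E) = exp(-1.906) = 0.1487
Step 3: Z = 1 + 0.1487 = 1.149

1.149


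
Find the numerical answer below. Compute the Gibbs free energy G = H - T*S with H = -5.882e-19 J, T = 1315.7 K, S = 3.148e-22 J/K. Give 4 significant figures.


Step 1: T*S = 1315.7 * 3.148e-22 = 4.142e-19 J
Step 2: G = H - T*S = -5.882e-19 - 4.142e-19
Step 3: G = -1.002e-18 J

-1.002e-18


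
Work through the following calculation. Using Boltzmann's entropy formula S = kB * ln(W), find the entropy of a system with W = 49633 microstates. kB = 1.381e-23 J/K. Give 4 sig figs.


Step 1: ln(W) = ln(49633) = 10.81
Step 2: S = kB * ln(W) = 1.381e-23 * 10.81
Step 3: S = 1.493e-22 J/K

1.493e-22


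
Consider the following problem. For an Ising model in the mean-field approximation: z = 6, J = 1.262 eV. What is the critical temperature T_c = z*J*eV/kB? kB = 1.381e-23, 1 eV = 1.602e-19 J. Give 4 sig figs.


Step 1: z*J = 6*1.262 = 7.572 eV
Step 2: Convert to Joules: 7.572*1.602e-19 = 1.213e-18 J
Step 3: T_c = 1.213e-18 / 1.381e-23 = 8.784e+04 K

8.784e+04


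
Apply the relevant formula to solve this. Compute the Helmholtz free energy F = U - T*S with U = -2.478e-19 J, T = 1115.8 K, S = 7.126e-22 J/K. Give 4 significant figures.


Step 1: T*S = 1115.8 * 7.126e-22 = 7.951e-19 J
Step 2: F = U - T*S = -2.478e-19 - 7.951e-19
Step 3: F = -1.043e-18 J

-1.043e-18


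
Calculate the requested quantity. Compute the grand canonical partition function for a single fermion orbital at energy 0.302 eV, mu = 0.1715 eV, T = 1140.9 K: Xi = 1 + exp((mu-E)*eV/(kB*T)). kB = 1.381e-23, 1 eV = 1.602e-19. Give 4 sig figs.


Step 1: (mu - E) = 0.1715 - 0.302 = -0.1305 eV
Step 2: x = (mu-E)*eV/(kB*T) = -0.1305*1.602e-19/(1.381e-23*1140.9) = -1.327
Step 3: exp(x) = 0.2653
Step 4: Xi = 1 + 0.2653 = 1.265

1.265


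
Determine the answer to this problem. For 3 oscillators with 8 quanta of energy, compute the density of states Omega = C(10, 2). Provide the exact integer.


Step 1: Use binomial coefficient C(10, 2)
Step 2: Numerator = 10! / 8!
Step 3: Denominator = 2!
Step 4: Omega = 45

45


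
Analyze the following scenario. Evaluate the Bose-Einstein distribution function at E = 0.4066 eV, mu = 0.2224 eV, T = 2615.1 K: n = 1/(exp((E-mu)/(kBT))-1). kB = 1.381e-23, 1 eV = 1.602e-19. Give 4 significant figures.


Step 1: (E - mu) = 0.1842 eV
Step 2: x = (E-mu)*eV/(kB*T) = 0.1842*1.602e-19/(1.381e-23*2615.1) = 0.8171
Step 3: exp(x) = 2.264
Step 4: n = 1/(exp(x)-1) = 0.7912

0.7912


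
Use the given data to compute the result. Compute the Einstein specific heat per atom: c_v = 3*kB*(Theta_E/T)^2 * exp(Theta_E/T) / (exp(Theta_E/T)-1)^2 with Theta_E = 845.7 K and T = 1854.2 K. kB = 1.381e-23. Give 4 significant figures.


Step 1: x = Theta_E/T = 845.7/1854.2 = 0.4561
Step 2: x^2 = 0.208
Step 3: exp(x) = 1.578
Step 4: c_v = 3*1.381e-23*0.208*1.578/(1.578-1)^2 = 4.072e-23

4.072e-23


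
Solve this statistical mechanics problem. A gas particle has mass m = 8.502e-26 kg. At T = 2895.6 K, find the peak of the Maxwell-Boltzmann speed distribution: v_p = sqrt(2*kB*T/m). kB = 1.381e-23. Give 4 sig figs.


Step 1: Numerator = 2*kB*T = 2*1.381e-23*2895.6 = 7.998e-20
Step 2: Ratio = 7.998e-20 / 8.502e-26 = 9.407e+05
Step 3: v_p = sqrt(9.407e+05) = 969.9 m/s

969.9


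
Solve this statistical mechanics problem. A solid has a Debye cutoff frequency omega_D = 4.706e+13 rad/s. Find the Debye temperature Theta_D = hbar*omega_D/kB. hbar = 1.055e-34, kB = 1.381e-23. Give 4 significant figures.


Step 1: hbar*omega_D = 1.055e-34 * 4.706e+13 = 4.965e-21 J
Step 2: Theta_D = 4.965e-21 / 1.381e-23
Step 3: Theta_D = 359.5 K

359.5


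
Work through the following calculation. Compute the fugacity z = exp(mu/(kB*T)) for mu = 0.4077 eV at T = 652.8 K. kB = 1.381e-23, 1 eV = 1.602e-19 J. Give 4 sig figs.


Step 1: Convert mu to Joules: 0.4077*1.602e-19 = 6.531e-20 J
Step 2: kB*T = 1.381e-23*652.8 = 9.015e-21 J
Step 3: mu/(kB*T) = 7.245
Step 4: z = exp(7.245) = 1401

1401


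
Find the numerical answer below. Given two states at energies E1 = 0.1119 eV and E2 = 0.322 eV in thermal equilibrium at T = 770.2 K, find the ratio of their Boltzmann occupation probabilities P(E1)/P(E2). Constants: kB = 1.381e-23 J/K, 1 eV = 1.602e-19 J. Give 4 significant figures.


Step 1: Compute energy difference dE = E1 - E2 = 0.1119 - 0.322 = -0.2101 eV
Step 2: Convert to Joules: dE_J = -0.2101 * 1.602e-19 = -3.366e-20 J
Step 3: Compute exponent = -dE_J / (kB * T) = -(-3.366e-20) / (1.381e-23 * 770.2) = 3.164
Step 4: P(E1)/P(E2) = exp(3.164) = 23.67

23.67


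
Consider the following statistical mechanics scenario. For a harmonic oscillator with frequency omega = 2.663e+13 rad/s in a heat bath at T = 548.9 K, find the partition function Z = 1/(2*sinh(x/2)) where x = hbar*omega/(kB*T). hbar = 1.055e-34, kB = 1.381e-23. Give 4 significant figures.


Step 1: Compute x = hbar*omega/(kB*T) = 1.055e-34*2.663e+13/(1.381e-23*548.9) = 0.3706
Step 2: x/2 = 0.1853
Step 3: sinh(x/2) = 0.1864
Step 4: Z = 1/(2*0.1864) = 2.683

2.683


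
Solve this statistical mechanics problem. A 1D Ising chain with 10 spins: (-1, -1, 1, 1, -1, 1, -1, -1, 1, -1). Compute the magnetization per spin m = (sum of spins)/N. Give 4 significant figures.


Step 1: Count up spins (+1): 4, down spins (-1): 6
Step 2: Total magnetization M = 4 - 6 = -2
Step 3: m = M/N = -2/10 = -0.2

-0.2


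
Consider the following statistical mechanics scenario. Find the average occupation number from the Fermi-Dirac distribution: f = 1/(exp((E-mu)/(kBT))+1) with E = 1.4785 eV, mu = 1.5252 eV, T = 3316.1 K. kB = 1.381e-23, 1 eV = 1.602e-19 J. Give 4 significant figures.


Step 1: (E - mu) = 1.4785 - 1.5252 = -0.0467 eV
Step 2: Convert: (E-mu)*eV = -7.481e-21 J
Step 3: x = (E-mu)*eV/(kB*T) = -0.1634
Step 4: f = 1/(exp(-0.1634)+1) = 0.5408

0.5408


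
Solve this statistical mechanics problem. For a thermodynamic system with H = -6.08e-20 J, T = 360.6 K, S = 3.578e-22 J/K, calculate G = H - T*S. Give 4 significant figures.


Step 1: T*S = 360.6 * 3.578e-22 = 1.29e-19 J
Step 2: G = H - T*S = -6.08e-20 - 1.29e-19
Step 3: G = -1.898e-19 J

-1.898e-19


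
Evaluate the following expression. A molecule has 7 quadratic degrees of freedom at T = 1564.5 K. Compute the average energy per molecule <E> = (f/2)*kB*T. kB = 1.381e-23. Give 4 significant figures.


Step 1: f/2 = 7/2 = 3.5
Step 2: kB*T = 1.381e-23 * 1564.5 = 2.161e-20
Step 3: <E> = 3.5 * 2.161e-20 = 7.562e-20 J

7.562e-20


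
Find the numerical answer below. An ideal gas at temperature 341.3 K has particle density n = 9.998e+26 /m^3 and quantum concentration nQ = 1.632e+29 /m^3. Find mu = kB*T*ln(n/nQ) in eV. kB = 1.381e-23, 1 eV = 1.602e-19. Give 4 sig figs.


Step 1: n/nQ = 9.998e+26/1.632e+29 = 0.006126
Step 2: ln(n/nQ) = -5.095
Step 3: mu = kB*T*ln(n/nQ) = 4.713e-21*-5.095 = -2.402e-20 J
Step 4: Convert to eV: -2.402e-20/1.602e-19 = -0.1499 eV

-0.1499


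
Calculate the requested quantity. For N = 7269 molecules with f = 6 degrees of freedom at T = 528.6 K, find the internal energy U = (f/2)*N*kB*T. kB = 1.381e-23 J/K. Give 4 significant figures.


Step 1: f/2 = 6/2 = 3.0
Step 2: N*kB*T = 7269*1.381e-23*528.6 = 5.306e-17
Step 3: U = 3.0 * 5.306e-17 = 1.592e-16 J

1.592e-16


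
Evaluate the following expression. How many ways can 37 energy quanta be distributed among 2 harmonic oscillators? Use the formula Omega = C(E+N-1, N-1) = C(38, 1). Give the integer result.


Step 1: Use binomial coefficient C(38, 1)
Step 2: Numerator = 38! / 37!
Step 3: Denominator = 1!
Step 4: Omega = 38

38


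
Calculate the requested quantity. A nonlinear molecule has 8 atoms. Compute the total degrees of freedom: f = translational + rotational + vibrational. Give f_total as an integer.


Step 1: Translational DOF = 3
Step 2: Rotational DOF (nonlinear) = 3
Step 3: Vibrational DOF = 3*8 - 6 = 18
Step 4: Total = 3 + 3 + 18 = 24

24


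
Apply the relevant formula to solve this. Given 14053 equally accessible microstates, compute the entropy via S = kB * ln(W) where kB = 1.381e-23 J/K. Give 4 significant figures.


Step 1: ln(W) = ln(14053) = 9.551
Step 2: S = kB * ln(W) = 1.381e-23 * 9.551
Step 3: S = 1.319e-22 J/K

1.319e-22


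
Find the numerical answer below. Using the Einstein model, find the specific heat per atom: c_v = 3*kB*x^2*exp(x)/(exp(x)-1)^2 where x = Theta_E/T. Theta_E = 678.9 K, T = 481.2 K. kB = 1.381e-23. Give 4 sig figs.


Step 1: x = Theta_E/T = 678.9/481.2 = 1.411
Step 2: x^2 = 1.99
Step 3: exp(x) = 4.099
Step 4: c_v = 3*1.381e-23*1.99*4.099/(4.099-1)^2 = 3.519e-23

3.519e-23


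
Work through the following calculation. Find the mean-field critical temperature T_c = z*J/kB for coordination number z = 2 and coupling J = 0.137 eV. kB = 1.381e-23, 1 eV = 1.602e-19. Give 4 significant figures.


Step 1: z*J = 2*0.137 = 0.274 eV
Step 2: Convert to Joules: 0.274*1.602e-19 = 4.389e-20 J
Step 3: T_c = 4.389e-20 / 1.381e-23 = 3178 K

3178


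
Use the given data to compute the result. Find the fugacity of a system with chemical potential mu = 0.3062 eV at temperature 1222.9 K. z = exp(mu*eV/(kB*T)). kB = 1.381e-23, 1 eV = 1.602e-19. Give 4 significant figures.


Step 1: Convert mu to Joules: 0.3062*1.602e-19 = 4.905e-20 J
Step 2: kB*T = 1.381e-23*1222.9 = 1.689e-20 J
Step 3: mu/(kB*T) = 2.905
Step 4: z = exp(2.905) = 18.26

18.26


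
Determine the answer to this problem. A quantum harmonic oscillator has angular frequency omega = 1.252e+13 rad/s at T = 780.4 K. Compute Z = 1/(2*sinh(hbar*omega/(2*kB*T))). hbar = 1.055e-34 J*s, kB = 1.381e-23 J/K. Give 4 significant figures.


Step 1: Compute x = hbar*omega/(kB*T) = 1.055e-34*1.252e+13/(1.381e-23*780.4) = 0.1226
Step 2: x/2 = 0.06128
Step 3: sinh(x/2) = 0.06132
Step 4: Z = 1/(2*0.06132) = 8.154

8.154


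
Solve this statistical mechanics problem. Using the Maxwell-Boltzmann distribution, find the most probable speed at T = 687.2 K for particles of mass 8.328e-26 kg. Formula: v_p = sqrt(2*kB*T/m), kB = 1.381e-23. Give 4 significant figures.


Step 1: Numerator = 2*kB*T = 2*1.381e-23*687.2 = 1.898e-20
Step 2: Ratio = 1.898e-20 / 8.328e-26 = 2.279e+05
Step 3: v_p = sqrt(2.279e+05) = 477.4 m/s

477.4


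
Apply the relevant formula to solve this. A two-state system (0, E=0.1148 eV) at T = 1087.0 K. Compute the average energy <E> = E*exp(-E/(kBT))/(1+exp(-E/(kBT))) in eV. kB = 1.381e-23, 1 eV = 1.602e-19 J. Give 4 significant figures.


Step 1: beta*E = 0.1148*1.602e-19/(1.381e-23*1087.0) = 1.225
Step 2: exp(-beta*E) = 0.2937
Step 3: <E> = 0.1148*0.2937/(1+0.2937) = 0.02606 eV

0.02606


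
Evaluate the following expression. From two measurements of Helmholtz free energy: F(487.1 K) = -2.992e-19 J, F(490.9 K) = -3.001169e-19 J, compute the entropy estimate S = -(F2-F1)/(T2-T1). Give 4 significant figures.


Step 1: dF = F2 - F1 = -3.001169e-19 - (-2.992e-19) = -9.169e-22 J
Step 2: dT = T2 - T1 = 490.9 - 487.1 = 3.8 K
Step 3: S = -dF/dT = -(-9.169e-22)/3.8 = 2.413e-22 J/K

2.413e-22


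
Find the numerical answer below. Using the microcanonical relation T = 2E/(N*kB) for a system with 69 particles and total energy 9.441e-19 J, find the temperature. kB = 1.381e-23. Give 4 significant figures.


Step 1: Numerator = 2*E = 2*9.441e-19 = 1.888e-18 J
Step 2: Denominator = N*kB = 69*1.381e-23 = 9.529e-22
Step 3: T = 1.888e-18 / 9.529e-22 = 1982 K

1982


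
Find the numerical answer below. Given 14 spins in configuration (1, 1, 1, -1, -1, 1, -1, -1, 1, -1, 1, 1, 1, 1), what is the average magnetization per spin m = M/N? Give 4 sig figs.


Step 1: Count up spins (+1): 9, down spins (-1): 5
Step 2: Total magnetization M = 9 - 5 = 4
Step 3: m = M/N = 4/14 = 0.2857

0.2857


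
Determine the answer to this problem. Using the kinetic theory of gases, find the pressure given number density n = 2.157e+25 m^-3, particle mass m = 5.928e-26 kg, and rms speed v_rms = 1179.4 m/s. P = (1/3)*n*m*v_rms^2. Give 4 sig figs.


Step 1: v_rms^2 = 1179.4^2 = 1.391e+06
Step 2: n*m = 2.157e+25*5.928e-26 = 1.279
Step 3: P = (1/3)*1.279*1.391e+06 = 5.929e+05 Pa

5.929e+05


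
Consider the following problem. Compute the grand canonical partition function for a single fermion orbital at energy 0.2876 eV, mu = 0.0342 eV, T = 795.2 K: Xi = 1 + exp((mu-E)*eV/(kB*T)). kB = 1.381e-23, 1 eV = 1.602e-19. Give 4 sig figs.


Step 1: (mu - E) = 0.0342 - 0.2876 = -0.2534 eV
Step 2: x = (mu-E)*eV/(kB*T) = -0.2534*1.602e-19/(1.381e-23*795.2) = -3.697
Step 3: exp(x) = 0.02481
Step 4: Xi = 1 + 0.02481 = 1.025

1.025


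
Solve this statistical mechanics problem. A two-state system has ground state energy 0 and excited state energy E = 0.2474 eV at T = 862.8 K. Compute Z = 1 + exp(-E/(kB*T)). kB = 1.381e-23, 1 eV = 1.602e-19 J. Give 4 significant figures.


Step 1: Compute beta*E = E*eV/(kB*T) = 0.2474*1.602e-19/(1.381e-23*862.8) = 3.326
Step 2: exp(-beta*E) = exp(-3.326) = 0.03593
Step 3: Z = 1 + 0.03593 = 1.036

1.036


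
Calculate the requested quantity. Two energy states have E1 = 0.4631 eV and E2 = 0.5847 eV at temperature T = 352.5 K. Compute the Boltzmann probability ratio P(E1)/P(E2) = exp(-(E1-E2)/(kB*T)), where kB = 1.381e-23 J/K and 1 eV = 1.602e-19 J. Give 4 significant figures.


Step 1: Compute energy difference dE = E1 - E2 = 0.4631 - 0.5847 = -0.1216 eV
Step 2: Convert to Joules: dE_J = -0.1216 * 1.602e-19 = -1.948e-20 J
Step 3: Compute exponent = -dE_J / (kB * T) = -(-1.948e-20) / (1.381e-23 * 352.5) = 4.002
Step 4: P(E1)/P(E2) = exp(4.002) = 54.69

54.69


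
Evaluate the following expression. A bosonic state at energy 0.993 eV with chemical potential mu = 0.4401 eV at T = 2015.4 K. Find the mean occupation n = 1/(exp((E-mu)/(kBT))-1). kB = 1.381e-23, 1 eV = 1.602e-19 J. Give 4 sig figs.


Step 1: (E - mu) = 0.5529 eV
Step 2: x = (E-mu)*eV/(kB*T) = 0.5529*1.602e-19/(1.381e-23*2015.4) = 3.182
Step 3: exp(x) = 24.1
Step 4: n = 1/(exp(x)-1) = 0.04328

0.04328


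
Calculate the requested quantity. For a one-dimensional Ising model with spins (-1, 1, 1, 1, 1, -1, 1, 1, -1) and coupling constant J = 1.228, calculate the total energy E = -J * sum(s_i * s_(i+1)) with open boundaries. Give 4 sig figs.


Step 1: Nearest-neighbor products: -1, 1, 1, 1, -1, -1, 1, -1
Step 2: Sum of products = 0
Step 3: E = -1.228 * 0 = 0

0


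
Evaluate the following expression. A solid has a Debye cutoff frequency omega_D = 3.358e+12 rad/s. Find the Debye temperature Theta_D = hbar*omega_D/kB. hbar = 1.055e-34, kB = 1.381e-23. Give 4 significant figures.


Step 1: hbar*omega_D = 1.055e-34 * 3.358e+12 = 3.543e-22 J
Step 2: Theta_D = 3.543e-22 / 1.381e-23
Step 3: Theta_D = 25.65 K

25.65


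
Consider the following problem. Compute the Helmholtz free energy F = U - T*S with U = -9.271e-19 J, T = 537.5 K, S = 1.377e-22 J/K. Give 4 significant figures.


Step 1: T*S = 537.5 * 1.377e-22 = 7.401e-20 J
Step 2: F = U - T*S = -9.271e-19 - 7.401e-20
Step 3: F = -1.001e-18 J

-1.001e-18


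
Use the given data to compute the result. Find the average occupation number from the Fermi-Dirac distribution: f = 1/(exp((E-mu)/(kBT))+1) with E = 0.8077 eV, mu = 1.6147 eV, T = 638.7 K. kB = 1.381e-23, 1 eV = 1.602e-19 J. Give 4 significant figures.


Step 1: (E - mu) = 0.8077 - 1.6147 = -0.807 eV
Step 2: Convert: (E-mu)*eV = -1.293e-19 J
Step 3: x = (E-mu)*eV/(kB*T) = -14.66
Step 4: f = 1/(exp(-14.66)+1) = 1

1


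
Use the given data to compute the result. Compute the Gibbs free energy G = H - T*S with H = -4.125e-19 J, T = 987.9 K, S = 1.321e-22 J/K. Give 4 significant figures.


Step 1: T*S = 987.9 * 1.321e-22 = 1.305e-19 J
Step 2: G = H - T*S = -4.125e-19 - 1.305e-19
Step 3: G = -5.43e-19 J

-5.43e-19


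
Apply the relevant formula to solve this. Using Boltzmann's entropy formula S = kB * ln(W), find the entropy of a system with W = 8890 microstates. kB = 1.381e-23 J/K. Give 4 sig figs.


Step 1: ln(W) = ln(8890) = 9.093
Step 2: S = kB * ln(W) = 1.381e-23 * 9.093
Step 3: S = 1.256e-22 J/K

1.256e-22


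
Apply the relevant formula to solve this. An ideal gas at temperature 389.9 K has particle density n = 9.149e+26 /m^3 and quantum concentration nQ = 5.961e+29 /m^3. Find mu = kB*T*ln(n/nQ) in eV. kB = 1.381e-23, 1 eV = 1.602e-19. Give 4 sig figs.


Step 1: n/nQ = 9.149e+26/5.961e+29 = 0.001535
Step 2: ln(n/nQ) = -6.479
Step 3: mu = kB*T*ln(n/nQ) = 5.385e-21*-6.479 = -3.489e-20 J
Step 4: Convert to eV: -3.489e-20/1.602e-19 = -0.2178 eV

-0.2178


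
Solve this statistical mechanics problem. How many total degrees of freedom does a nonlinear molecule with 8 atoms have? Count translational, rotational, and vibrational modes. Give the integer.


Step 1: Translational DOF = 3
Step 2: Rotational DOF (nonlinear) = 3
Step 3: Vibrational DOF = 3*8 - 6 = 18
Step 4: Total = 3 + 3 + 18 = 24

24


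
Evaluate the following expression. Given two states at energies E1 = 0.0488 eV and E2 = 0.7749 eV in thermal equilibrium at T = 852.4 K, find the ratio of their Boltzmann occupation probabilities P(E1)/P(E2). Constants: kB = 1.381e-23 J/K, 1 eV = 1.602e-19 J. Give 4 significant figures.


Step 1: Compute energy difference dE = E1 - E2 = 0.0488 - 0.7749 = -0.7261 eV
Step 2: Convert to Joules: dE_J = -0.7261 * 1.602e-19 = -1.163e-19 J
Step 3: Compute exponent = -dE_J / (kB * T) = -(-1.163e-19) / (1.381e-23 * 852.4) = 9.881
Step 4: P(E1)/P(E2) = exp(9.881) = 1.956e+04

1.956e+04


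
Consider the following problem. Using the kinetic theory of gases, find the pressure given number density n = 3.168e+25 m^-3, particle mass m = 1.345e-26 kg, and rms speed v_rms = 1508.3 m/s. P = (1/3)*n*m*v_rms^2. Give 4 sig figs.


Step 1: v_rms^2 = 1508.3^2 = 2.275e+06
Step 2: n*m = 3.168e+25*1.345e-26 = 0.4261
Step 3: P = (1/3)*0.4261*2.275e+06 = 3.231e+05 Pa

3.231e+05


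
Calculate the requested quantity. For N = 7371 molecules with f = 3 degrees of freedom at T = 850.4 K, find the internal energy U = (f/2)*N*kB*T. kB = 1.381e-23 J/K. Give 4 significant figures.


Step 1: f/2 = 3/2 = 1.5
Step 2: N*kB*T = 7371*1.381e-23*850.4 = 8.657e-17
Step 3: U = 1.5 * 8.657e-17 = 1.298e-16 J

1.298e-16


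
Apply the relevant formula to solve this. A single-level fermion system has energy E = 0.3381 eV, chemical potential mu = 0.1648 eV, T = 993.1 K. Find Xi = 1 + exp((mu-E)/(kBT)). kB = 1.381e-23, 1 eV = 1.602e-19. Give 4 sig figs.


Step 1: (mu - E) = 0.1648 - 0.3381 = -0.1733 eV
Step 2: x = (mu-E)*eV/(kB*T) = -0.1733*1.602e-19/(1.381e-23*993.1) = -2.024
Step 3: exp(x) = 0.1321
Step 4: Xi = 1 + 0.1321 = 1.132

1.132


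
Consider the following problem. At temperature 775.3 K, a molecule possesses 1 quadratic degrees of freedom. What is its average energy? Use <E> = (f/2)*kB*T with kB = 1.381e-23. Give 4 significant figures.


Step 1: f/2 = 1/2 = 0.5
Step 2: kB*T = 1.381e-23 * 775.3 = 1.071e-20
Step 3: <E> = 0.5 * 1.071e-20 = 5.353e-21 J

5.353e-21


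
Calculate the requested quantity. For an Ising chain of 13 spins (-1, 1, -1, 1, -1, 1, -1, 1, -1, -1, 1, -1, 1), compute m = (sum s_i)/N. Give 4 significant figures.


Step 1: Count up spins (+1): 6, down spins (-1): 7
Step 2: Total magnetization M = 6 - 7 = -1
Step 3: m = M/N = -1/13 = -0.07692

-0.07692


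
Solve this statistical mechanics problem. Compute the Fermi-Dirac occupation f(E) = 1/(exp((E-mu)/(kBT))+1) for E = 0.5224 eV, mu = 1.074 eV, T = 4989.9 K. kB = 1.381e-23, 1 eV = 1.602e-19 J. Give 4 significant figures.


Step 1: (E - mu) = 0.5224 - 1.074 = -0.5516 eV
Step 2: Convert: (E-mu)*eV = -8.837e-20 J
Step 3: x = (E-mu)*eV/(kB*T) = -1.282
Step 4: f = 1/(exp(-1.282)+1) = 0.7828

0.7828


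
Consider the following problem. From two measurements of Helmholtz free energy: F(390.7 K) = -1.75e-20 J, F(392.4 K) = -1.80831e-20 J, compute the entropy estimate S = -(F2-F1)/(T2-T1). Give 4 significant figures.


Step 1: dF = F2 - F1 = -1.80831e-20 - (-1.75e-20) = -5.831e-22 J
Step 2: dT = T2 - T1 = 392.4 - 390.7 = 1.7 K
Step 3: S = -dF/dT = -(-5.831e-22)/1.7 = 3.43e-22 J/K

3.43e-22


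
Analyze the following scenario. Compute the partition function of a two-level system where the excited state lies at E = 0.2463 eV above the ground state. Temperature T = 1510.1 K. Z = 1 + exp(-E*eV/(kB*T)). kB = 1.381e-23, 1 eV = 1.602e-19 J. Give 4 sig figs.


Step 1: Compute beta*E = E*eV/(kB*T) = 0.2463*1.602e-19/(1.381e-23*1510.1) = 1.892
Step 2: exp(-beta*E) = exp(-1.892) = 0.1508
Step 3: Z = 1 + 0.1508 = 1.151

1.151


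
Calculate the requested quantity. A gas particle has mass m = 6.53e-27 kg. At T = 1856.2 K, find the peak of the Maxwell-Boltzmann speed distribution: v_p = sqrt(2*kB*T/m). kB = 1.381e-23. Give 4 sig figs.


Step 1: Numerator = 2*kB*T = 2*1.381e-23*1856.2 = 5.127e-20
Step 2: Ratio = 5.127e-20 / 6.53e-27 = 7.851e+06
Step 3: v_p = sqrt(7.851e+06) = 2802 m/s

2802


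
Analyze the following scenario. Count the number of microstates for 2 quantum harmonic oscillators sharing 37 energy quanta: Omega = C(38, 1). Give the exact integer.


Step 1: Use binomial coefficient C(38, 1)
Step 2: Numerator = 38! / 37!
Step 3: Denominator = 1!
Step 4: Omega = 38

38


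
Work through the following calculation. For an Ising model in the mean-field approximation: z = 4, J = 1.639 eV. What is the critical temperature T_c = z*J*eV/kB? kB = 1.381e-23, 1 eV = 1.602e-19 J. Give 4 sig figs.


Step 1: z*J = 4*1.639 = 6.556 eV
Step 2: Convert to Joules: 6.556*1.602e-19 = 1.05e-18 J
Step 3: T_c = 1.05e-18 / 1.381e-23 = 7.605e+04 K

7.605e+04


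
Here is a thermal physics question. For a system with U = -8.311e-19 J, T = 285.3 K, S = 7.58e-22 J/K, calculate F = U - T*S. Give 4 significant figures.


Step 1: T*S = 285.3 * 7.58e-22 = 2.163e-19 J
Step 2: F = U - T*S = -8.311e-19 - 2.163e-19
Step 3: F = -1.047e-18 J

-1.047e-18


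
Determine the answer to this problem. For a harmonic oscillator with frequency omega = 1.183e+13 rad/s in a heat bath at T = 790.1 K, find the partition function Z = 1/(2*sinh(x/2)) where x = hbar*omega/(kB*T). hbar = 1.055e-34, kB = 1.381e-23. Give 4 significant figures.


Step 1: Compute x = hbar*omega/(kB*T) = 1.055e-34*1.183e+13/(1.381e-23*790.1) = 0.1144
Step 2: x/2 = 0.05719
Step 3: sinh(x/2) = 0.05722
Step 4: Z = 1/(2*0.05722) = 8.738

8.738


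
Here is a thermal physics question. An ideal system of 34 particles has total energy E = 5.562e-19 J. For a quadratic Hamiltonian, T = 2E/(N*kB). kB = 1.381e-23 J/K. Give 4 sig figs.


Step 1: Numerator = 2*E = 2*5.562e-19 = 1.112e-18 J
Step 2: Denominator = N*kB = 34*1.381e-23 = 4.695e-22
Step 3: T = 1.112e-18 / 4.695e-22 = 2369 K

2369


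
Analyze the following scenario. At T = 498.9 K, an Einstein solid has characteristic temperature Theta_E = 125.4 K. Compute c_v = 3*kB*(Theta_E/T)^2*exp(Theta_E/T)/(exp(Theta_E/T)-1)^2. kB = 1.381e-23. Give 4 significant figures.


Step 1: x = Theta_E/T = 125.4/498.9 = 0.2514
Step 2: x^2 = 0.06318
Step 3: exp(x) = 1.286
Step 4: c_v = 3*1.381e-23*0.06318*1.286/(1.286-1)^2 = 4.121e-23

4.121e-23


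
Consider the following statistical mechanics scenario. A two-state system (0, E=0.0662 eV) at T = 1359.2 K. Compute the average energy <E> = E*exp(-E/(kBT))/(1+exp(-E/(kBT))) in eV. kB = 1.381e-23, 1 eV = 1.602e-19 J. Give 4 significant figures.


Step 1: beta*E = 0.0662*1.602e-19/(1.381e-23*1359.2) = 0.565
Step 2: exp(-beta*E) = 0.5684
Step 3: <E> = 0.0662*0.5684/(1+0.5684) = 0.02399 eV

0.02399


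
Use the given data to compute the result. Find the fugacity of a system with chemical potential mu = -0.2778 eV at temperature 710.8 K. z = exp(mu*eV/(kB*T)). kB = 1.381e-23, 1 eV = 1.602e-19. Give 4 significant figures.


Step 1: Convert mu to Joules: -0.2778*1.602e-19 = -4.45e-20 J
Step 2: kB*T = 1.381e-23*710.8 = 9.816e-21 J
Step 3: mu/(kB*T) = -4.534
Step 4: z = exp(-4.534) = 0.01074

0.01074


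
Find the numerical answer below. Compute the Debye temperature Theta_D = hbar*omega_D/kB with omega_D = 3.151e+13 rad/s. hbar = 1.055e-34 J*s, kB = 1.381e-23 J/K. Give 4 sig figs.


Step 1: hbar*omega_D = 1.055e-34 * 3.151e+13 = 3.324e-21 J
Step 2: Theta_D = 3.324e-21 / 1.381e-23
Step 3: Theta_D = 240.7 K

240.7


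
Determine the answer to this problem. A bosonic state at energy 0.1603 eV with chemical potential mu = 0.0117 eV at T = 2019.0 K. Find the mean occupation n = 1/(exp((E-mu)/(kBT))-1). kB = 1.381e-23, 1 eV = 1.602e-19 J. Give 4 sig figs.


Step 1: (E - mu) = 0.1486 eV
Step 2: x = (E-mu)*eV/(kB*T) = 0.1486*1.602e-19/(1.381e-23*2019.0) = 0.8538
Step 3: exp(x) = 2.349
Step 4: n = 1/(exp(x)-1) = 0.7415

0.7415


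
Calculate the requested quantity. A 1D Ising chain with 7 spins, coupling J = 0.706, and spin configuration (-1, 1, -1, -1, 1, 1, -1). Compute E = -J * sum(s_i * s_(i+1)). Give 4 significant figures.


Step 1: Nearest-neighbor products: -1, -1, 1, -1, 1, -1
Step 2: Sum of products = -2
Step 3: E = -0.706 * -2 = 1.412

1.412


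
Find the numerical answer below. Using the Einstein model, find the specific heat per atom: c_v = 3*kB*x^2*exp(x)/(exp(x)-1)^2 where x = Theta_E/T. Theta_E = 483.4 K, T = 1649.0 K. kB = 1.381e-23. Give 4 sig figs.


Step 1: x = Theta_E/T = 483.4/1649.0 = 0.2931
Step 2: x^2 = 0.08594
Step 3: exp(x) = 1.341
Step 4: c_v = 3*1.381e-23*0.08594*1.341/(1.341-1)^2 = 4.113e-23

4.113e-23


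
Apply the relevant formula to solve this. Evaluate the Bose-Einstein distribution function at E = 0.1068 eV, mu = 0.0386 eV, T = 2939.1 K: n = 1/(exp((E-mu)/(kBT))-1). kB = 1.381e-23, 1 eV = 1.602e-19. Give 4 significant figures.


Step 1: (E - mu) = 0.0682 eV
Step 2: x = (E-mu)*eV/(kB*T) = 0.0682*1.602e-19/(1.381e-23*2939.1) = 0.2692
Step 3: exp(x) = 1.309
Step 4: n = 1/(exp(x)-1) = 3.237

3.237


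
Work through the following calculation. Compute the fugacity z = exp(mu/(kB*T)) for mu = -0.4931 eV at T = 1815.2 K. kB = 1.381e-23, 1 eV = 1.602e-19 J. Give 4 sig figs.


Step 1: Convert mu to Joules: -0.4931*1.602e-19 = -7.899e-20 J
Step 2: kB*T = 1.381e-23*1815.2 = 2.507e-20 J
Step 3: mu/(kB*T) = -3.151
Step 4: z = exp(-3.151) = 0.0428

0.0428


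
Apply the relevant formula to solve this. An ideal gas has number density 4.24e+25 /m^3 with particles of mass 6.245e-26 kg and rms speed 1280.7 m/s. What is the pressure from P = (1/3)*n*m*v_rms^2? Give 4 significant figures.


Step 1: v_rms^2 = 1280.7^2 = 1.64e+06
Step 2: n*m = 4.24e+25*6.245e-26 = 2.648
Step 3: P = (1/3)*2.648*1.64e+06 = 1.448e+06 Pa

1.448e+06


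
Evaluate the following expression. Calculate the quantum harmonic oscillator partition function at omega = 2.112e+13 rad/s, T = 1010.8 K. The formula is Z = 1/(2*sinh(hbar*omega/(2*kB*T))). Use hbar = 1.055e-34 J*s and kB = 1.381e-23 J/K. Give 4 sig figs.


Step 1: Compute x = hbar*omega/(kB*T) = 1.055e-34*2.112e+13/(1.381e-23*1010.8) = 0.1596
Step 2: x/2 = 0.07981
Step 3: sinh(x/2) = 0.07989
Step 4: Z = 1/(2*0.07989) = 6.258

6.258


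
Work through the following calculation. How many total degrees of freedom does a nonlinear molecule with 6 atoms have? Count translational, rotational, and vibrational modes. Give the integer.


Step 1: Translational DOF = 3
Step 2: Rotational DOF (nonlinear) = 3
Step 3: Vibrational DOF = 3*6 - 6 = 12
Step 4: Total = 3 + 3 + 12 = 18

18


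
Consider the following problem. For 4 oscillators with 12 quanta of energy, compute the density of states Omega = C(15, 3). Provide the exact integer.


Step 1: Use binomial coefficient C(15, 3)
Step 2: Numerator = 15! / 12!
Step 3: Denominator = 3!
Step 4: Omega = 455

455


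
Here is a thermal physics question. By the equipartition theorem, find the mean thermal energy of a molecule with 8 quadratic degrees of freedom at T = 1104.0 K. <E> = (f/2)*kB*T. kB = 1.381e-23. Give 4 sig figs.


Step 1: f/2 = 8/2 = 4
Step 2: kB*T = 1.381e-23 * 1104.0 = 1.525e-20
Step 3: <E> = 4 * 1.525e-20 = 6.098e-20 J

6.098e-20


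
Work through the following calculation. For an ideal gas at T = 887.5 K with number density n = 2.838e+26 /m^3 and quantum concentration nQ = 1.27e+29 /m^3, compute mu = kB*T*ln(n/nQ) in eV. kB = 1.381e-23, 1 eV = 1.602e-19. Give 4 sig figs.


Step 1: n/nQ = 2.838e+26/1.27e+29 = 0.002235
Step 2: ln(n/nQ) = -6.104
Step 3: mu = kB*T*ln(n/nQ) = 1.226e-20*-6.104 = -7.481e-20 J
Step 4: Convert to eV: -7.481e-20/1.602e-19 = -0.467 eV

-0.467


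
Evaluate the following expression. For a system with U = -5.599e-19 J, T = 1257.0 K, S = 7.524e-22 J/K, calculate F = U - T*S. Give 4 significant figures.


Step 1: T*S = 1257.0 * 7.524e-22 = 9.458e-19 J
Step 2: F = U - T*S = -5.599e-19 - 9.458e-19
Step 3: F = -1.506e-18 J

-1.506e-18


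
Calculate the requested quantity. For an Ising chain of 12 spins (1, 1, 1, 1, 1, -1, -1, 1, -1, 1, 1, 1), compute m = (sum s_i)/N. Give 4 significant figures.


Step 1: Count up spins (+1): 9, down spins (-1): 3
Step 2: Total magnetization M = 9 - 3 = 6
Step 3: m = M/N = 6/12 = 0.5

0.5


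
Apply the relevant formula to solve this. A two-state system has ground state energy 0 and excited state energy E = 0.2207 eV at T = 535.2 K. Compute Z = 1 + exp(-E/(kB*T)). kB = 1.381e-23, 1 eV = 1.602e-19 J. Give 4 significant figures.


Step 1: Compute beta*E = E*eV/(kB*T) = 0.2207*1.602e-19/(1.381e-23*535.2) = 4.784
Step 2: exp(-beta*E) = exp(-4.784) = 0.008366
Step 3: Z = 1 + 0.008366 = 1.008

1.008


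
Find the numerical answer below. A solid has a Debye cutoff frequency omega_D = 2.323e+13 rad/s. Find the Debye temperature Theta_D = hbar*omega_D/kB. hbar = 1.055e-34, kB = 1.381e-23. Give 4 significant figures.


Step 1: hbar*omega_D = 1.055e-34 * 2.323e+13 = 2.451e-21 J
Step 2: Theta_D = 2.451e-21 / 1.381e-23
Step 3: Theta_D = 177.5 K

177.5


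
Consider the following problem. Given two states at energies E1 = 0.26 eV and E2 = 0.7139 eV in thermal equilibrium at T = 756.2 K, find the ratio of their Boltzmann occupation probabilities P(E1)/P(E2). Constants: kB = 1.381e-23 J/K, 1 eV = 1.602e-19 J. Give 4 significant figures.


Step 1: Compute energy difference dE = E1 - E2 = 0.26 - 0.7139 = -0.4539 eV
Step 2: Convert to Joules: dE_J = -0.4539 * 1.602e-19 = -7.271e-20 J
Step 3: Compute exponent = -dE_J / (kB * T) = -(-7.271e-20) / (1.381e-23 * 756.2) = 6.963
Step 4: P(E1)/P(E2) = exp(6.963) = 1057

1057


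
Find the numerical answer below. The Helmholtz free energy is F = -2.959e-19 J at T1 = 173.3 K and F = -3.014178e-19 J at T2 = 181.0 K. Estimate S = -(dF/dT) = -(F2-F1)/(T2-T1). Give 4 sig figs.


Step 1: dF = F2 - F1 = -3.014178e-19 - (-2.959e-19) = -5.5178e-21 J
Step 2: dT = T2 - T1 = 181.0 - 173.3 = 7.7 K
Step 3: S = -dF/dT = -(-5.5178e-21)/7.7 = 7.166e-22 J/K

7.166e-22


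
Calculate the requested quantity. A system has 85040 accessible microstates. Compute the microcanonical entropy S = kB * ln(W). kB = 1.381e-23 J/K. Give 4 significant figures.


Step 1: ln(W) = ln(85040) = 11.35
Step 2: S = kB * ln(W) = 1.381e-23 * 11.35
Step 3: S = 1.568e-22 J/K

1.568e-22


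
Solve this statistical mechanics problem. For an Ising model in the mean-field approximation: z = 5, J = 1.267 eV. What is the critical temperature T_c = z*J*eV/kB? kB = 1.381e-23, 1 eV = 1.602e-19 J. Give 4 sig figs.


Step 1: z*J = 5*1.267 = 6.335 eV
Step 2: Convert to Joules: 6.335*1.602e-19 = 1.015e-18 J
Step 3: T_c = 1.015e-18 / 1.381e-23 = 7.349e+04 K

7.349e+04


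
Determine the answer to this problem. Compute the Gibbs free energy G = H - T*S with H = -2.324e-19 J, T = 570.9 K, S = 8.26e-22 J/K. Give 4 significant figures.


Step 1: T*S = 570.9 * 8.26e-22 = 4.716e-19 J
Step 2: G = H - T*S = -2.324e-19 - 4.716e-19
Step 3: G = -7.04e-19 J

-7.04e-19


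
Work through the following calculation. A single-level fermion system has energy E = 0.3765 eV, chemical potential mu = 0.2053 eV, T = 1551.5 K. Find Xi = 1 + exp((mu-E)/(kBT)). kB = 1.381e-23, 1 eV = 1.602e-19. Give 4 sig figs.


Step 1: (mu - E) = 0.2053 - 0.3765 = -0.1712 eV
Step 2: x = (mu-E)*eV/(kB*T) = -0.1712*1.602e-19/(1.381e-23*1551.5) = -1.28
Step 3: exp(x) = 0.278
Step 4: Xi = 1 + 0.278 = 1.278

1.278


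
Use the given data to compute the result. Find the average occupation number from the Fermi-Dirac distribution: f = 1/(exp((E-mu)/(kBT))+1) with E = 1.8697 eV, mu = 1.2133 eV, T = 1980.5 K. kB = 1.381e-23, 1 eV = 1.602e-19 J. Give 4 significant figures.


Step 1: (E - mu) = 1.8697 - 1.2133 = 0.6564 eV
Step 2: Convert: (E-mu)*eV = 1.052e-19 J
Step 3: x = (E-mu)*eV/(kB*T) = 3.845
Step 4: f = 1/(exp(3.845)+1) = 0.02094

0.02094


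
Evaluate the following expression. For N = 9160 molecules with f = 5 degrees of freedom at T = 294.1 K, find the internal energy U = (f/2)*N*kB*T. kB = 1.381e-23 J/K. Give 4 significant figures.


Step 1: f/2 = 5/2 = 2.5
Step 2: N*kB*T = 9160*1.381e-23*294.1 = 3.72e-17
Step 3: U = 2.5 * 3.72e-17 = 9.301e-17 J

9.301e-17
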